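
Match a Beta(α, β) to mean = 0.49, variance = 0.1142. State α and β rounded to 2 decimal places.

Let s = α+β. The Beta variance is μ(1−μ)/(s+1).
So s+1 = μ(1−μ)/σ² = (0.49×0.51)/0.1142 = 0.2499/0.1142 = 2.1883, giving s = 1.1883.
Then α = μs = 0.49×1.1883 = 0.58 and β = (1−μ)s = 0.51×1.1883 = 0.61.

α = 0.58, β = 0.61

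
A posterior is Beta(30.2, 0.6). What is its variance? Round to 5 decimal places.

Var = αβ/[(α+β)²(α+β+1)] = (30.2×0.6)/(30.8²×31.8) = 18.12/30166.752 = 0.00060.

0.00060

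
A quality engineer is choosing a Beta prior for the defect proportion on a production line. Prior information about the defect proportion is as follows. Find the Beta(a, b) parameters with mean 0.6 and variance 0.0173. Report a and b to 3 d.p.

a = 7.724, b = 5.149

By moment matching, a+b = μ(1−μ)/σ² − 1 = (0.6·0.4)/0.0173 − 1 = 13.8728 − 1 = 12.8728.
Since a/(a+b) = μ, a = 0.6·12.8728 = 7.724 and b = 0.4·12.8728 = 5.149.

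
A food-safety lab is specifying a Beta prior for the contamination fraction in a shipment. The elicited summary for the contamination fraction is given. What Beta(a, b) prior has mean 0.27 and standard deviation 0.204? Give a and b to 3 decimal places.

σ² = 0.204² = 0.041616.
With s = a+b, Var = μ(1−μ)/(s+1), so s+1 = (0.27×0.73)/0.041616 = 4.7362 and s = 3.7362.
a = μs = 1.009, b = (1−μ)s = 2.727.

a = 1.009, b = 2.727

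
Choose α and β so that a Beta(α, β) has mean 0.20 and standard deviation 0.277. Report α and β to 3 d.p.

α = 0.217, β = 0.868

σ² = 0.277² = 0.076729.
With s = α+β, Var = μ(1−μ)/(s+1), so s+1 = (0.20×0.80)/0.076729 = 2.0853 and s = 1.0853.
α = μs = 0.217, β = (1−μ)s = 0.868.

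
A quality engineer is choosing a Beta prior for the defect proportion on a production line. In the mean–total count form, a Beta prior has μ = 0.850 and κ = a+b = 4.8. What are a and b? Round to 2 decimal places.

a = μκ = 0.850×4.8 = 4.08 and b = (1−μ)κ = 0.150×4.8 = 0.72.

a = 4.08, b = 0.72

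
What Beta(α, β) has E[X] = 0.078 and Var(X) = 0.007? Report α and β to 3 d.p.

Write ν = α+β; then α = μν and Var = μ(1−μ)/(ν+1).
ν = μ(1−μ)/Var − 1 = 0.071916/0.007 − 1 = 9.2737.
α = 0.078·9.2737 = 0.723, β = 0.922·9.2737 = 8.550.

α = 0.723, β = 8.550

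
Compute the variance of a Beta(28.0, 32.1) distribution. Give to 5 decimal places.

0.00407

α+β = 60.1 and αβ = 898.80, so Var = αβ/[(α+β)²(α+β+1)] = 898.80/220693.811 = 0.00407.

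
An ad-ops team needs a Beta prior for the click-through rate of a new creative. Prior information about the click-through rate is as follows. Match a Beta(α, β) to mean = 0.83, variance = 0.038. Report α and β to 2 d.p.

Let s = α+β. The Beta variance is μ(1−μ)/(s+1).
So s+1 = μ(1−μ)/σ² = (0.83×0.17)/0.038 = 0.1411/0.038 = 3.7132, giving s = 2.7132.
Then α = μs = 0.83×2.7132 = 2.25 and β = (1−μ)s = 0.17×2.7132 = 0.46.

α = 2.25, β = 0.46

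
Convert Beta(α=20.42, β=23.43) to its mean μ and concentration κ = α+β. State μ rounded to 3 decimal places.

μ = 0.466, κ = 43.85

κ = α+β = 20.42+23.43 = 43.85; μ = α/κ = 20.42/43.85 = 0.466.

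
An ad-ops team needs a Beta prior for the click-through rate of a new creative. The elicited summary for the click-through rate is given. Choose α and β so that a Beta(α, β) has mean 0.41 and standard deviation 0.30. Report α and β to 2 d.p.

α = 0.69, β = 1.00

σ² = 0.30² = 0.0900.
With s = α+β, Var = μ(1−μ)/(s+1), so s+1 = (0.41×0.59)/0.0900 = 2.6878 and s = 1.6878.
α = μs = 0.69, β = (1−μ)s = 1.00.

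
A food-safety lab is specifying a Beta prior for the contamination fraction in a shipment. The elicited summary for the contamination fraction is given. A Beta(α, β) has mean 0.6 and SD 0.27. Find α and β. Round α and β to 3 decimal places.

α = 1.375, β = 0.917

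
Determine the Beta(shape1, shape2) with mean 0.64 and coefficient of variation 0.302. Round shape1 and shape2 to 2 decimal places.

Var = (CV·μ)² = (0.302×0.64)² = 0.037357.
shape1+shape2 = μ(1−μ)/Var − 1 = 0.2304/0.037357 − 1 = 5.1675.
Thus shape1 = 0.64·5.1675 = 3.31 and shape2 = 0.36·5.1675 = 1.86.

shape1 = 3.31, shape2 = 1.86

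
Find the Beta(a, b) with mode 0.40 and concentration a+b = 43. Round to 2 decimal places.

Since the density peak of Beta(a,b) is at (a−1)/(a+b−2),
a = 1 + 0.40(43−2) = 17.40 and b = 43 − 17.40 = 25.60.

a = 17.40, b = 25.60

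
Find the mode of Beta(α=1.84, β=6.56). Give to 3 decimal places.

0.131

With α,β > 1, mode = (α−1)/(α+β−2) = 0.84/6.40 = 0.131.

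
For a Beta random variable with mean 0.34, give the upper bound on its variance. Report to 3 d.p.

0.224

For fixed mean μ the Beta variance is μ(1−μ)/(α+β+1), increasing as α+β decreases.
Its least upper bound (not attained) is μ(1−μ) = 0.34·0.66 = 0.224.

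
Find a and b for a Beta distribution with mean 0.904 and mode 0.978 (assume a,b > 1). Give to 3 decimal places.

a = 11.679, b = 1.240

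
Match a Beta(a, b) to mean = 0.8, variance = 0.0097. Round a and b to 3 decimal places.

a = 12.396, b = 3.099

Let s = a+b. The Beta variance is μ(1−μ)/(s+1).
So s+1 = μ(1−μ)/σ² = (0.8×0.2)/0.0097 = 0.16/0.0097 = 16.4948, giving s = 15.4948.
Then a = μs = 0.8×15.4948 = 12.396 and b = (1−μ)s = 0.2×15.4948 = 3.099.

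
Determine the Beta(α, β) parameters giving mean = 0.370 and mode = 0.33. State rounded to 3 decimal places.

α = 3.145, β = 5.355

Let s = α+β. Mean gives α = μs = 0.370s; mode gives (α−1)/(s−2) = 0.33.
Substituting: 0.370s − 1 = 0.33(s−2) = 0.33s − 0.66, so 0.040s = 0.34 and s = 8.5000.
Then α = 0.370×8.5000 = 3.145 and β = s−α = 5.355.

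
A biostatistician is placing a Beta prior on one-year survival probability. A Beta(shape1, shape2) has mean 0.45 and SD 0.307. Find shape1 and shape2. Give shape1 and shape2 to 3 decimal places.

shape1 = 0.732, shape2 = 0.894

Variance = 0.307² = 0.094249. The moment-matching identity shape1+shape2 = μ(1−μ)/Var − 1 gives
shape1+shape2 = 0.2475/0.094249 − 1 = 1.6260, so shape1 = μ·1.6260 = 0.732 and shape2 = (1−μ)·1.6260 = 0.894.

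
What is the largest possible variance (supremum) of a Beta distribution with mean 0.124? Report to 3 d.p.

Var = μ(1−μ)/(α+β+1), which approaches μ(1−μ) as α+β → 0.
So the supremum is μ(1−μ) = 0.124×0.876 = 0.109.

0.109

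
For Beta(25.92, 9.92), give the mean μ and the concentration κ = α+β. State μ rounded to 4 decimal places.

κ = α+β = 25.92+9.92 = 35.84; μ = α/κ = 25.92/35.84 = 0.7232.

μ = 0.7232, κ = 35.84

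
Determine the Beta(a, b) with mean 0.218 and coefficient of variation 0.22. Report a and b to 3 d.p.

σ = CV·μ = 0.22×0.218 = 0.04796, so σ² = 0.002300.
s+1 = μ(1−μ)/σ² = 0.170476/0.002300 = 74.1148, so s = a+b = 73.1148.
a = μs = 15.939, b = (1−μ)s = 57.176.

a = 15.939, b = 57.176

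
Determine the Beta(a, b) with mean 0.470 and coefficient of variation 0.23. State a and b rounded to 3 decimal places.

a = 9.549, b = 10.768

σ = CV·μ = 0.23×0.470 = 0.10810, so σ² = 0.011686.
s+1 = μ(1−μ)/σ² = 0.249100/0.011686 = 21.3168, so s = a+b = 20.3168.
a = μs = 9.549, b = (1−μ)s = 10.768.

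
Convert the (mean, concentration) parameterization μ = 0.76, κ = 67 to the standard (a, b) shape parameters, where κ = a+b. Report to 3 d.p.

a = 50.920, b = 16.080

a = μκ = 0.76×67 = 50.920 and b = (1−μ)κ = 0.24×67 = 16.080.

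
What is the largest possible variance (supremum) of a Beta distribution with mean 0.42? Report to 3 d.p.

0.244

Var = μ(1−μ)/(α+β+1), which approaches μ(1−μ) as α+β → 0.
So the supremum is μ(1−μ) = 0.42×0.58 = 0.244.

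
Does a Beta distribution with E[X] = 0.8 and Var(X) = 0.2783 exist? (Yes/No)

A Beta with mean μ has variance μ(1−μ)/(α+β+1) < μ(1−μ).
Here μ(1−μ) = 0.8×0.2 = 0.16, and 0.2783 ≥ 0.16.

No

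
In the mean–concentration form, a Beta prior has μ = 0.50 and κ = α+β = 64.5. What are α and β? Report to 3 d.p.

Split κ in proportion μ : (1−μ): α = 0.50·64.5 = 32.250, β = 64.5 − 32.250 = 32.250.

α = 32.250, β = 32.250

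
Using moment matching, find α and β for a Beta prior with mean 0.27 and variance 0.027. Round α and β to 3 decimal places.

α = 1.701, β = 4.599

Let s = α+β. The Beta variance is μ(1−μ)/(s+1).
So s+1 = μ(1−μ)/σ² = (0.27×0.73)/0.027 = 0.1971/0.027 = 7.3000, giving s = 6.3000.
Then α = μs = 0.27×6.3000 = 1.701 and β = (1−μ)s = 0.73×6.3000 = 4.599.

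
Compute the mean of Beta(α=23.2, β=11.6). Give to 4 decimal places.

0.6667

The Beta mean is α/(α+β) = 23.2/(23.2+11.6) = 0.6667.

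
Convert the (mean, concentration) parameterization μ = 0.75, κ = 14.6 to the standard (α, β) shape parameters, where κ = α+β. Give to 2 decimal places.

α = 10.95, β = 3.65

Split κ in proportion μ : (1−μ): α = 0.75·14.6 = 10.95, β = 14.6 − 10.95 = 3.65.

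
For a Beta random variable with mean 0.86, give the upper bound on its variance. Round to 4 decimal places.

Var = μ(1−μ)/(α+β+1), which approaches μ(1−μ) as α+β → 0.
So the supremum is μ(1−μ) = 0.86×0.14 = 0.1204.

0.1204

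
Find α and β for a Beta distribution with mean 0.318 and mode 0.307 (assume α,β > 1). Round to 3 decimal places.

α = 11.159, β = 23.932

With s = α+β: μ = α/s and mode = (α−1)/(s−2). Eliminating α = μs,
μs − 1 = m(s−2) ⇒ s(μ−m) = 1−2m ⇒ s = 0.386/0.011 = 35.0909.
So α = μs = 11.159, β = (1−μ)s = 23.932.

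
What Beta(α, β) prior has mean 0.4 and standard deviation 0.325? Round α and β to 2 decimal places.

α = 0.51, β = 0.76

Variance = 0.325² = 0.105625. The moment-matching identity α+β = μ(1−μ)/Var − 1 gives
α+β = 0.24/0.105625 − 1 = 1.2722, so α = μ·1.2722 = 0.51 and β = (1−μ)·1.2722 = 0.76.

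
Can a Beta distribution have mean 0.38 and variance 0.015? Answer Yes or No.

Yes

For any Beta, Var(X) < E[X]·(1−E[X]).
Here μ(1−μ) = 0.38×0.62 = 0.2356, and 0.015 < 0.2356.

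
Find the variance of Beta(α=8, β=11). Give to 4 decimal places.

0.0122

Var = αβ/[(α+β)²(α+β+1)] = (8×11)/(19²×20) = 88/7220 = 0.0122.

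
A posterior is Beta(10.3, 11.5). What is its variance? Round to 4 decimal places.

0.0109

α+β = 21.8 and αβ = 118.45, so Var = αβ/[(α+β)²(α+β+1)] = 118.45/10835.472 = 0.0109.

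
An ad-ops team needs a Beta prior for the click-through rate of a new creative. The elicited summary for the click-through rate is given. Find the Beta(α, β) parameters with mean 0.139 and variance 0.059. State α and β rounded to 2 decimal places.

α = 0.14, β = 0.89

Write ν = α+β; then α = μν and Var = μ(1−μ)/(ν+1).
ν = μ(1−μ)/Var − 1 = 0.119679/0.059 − 1 = 1.0285.
α = 0.139·1.0285 = 0.14, β = 0.861·1.0285 = 0.89.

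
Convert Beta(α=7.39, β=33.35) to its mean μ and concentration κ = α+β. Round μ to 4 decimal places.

μ = 0.1814, κ = 40.74

κ = α+β = 7.39+33.35 = 40.74; μ = α/κ = 7.39/40.74 = 0.1814.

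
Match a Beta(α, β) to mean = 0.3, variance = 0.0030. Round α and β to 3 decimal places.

α = 20.700, β = 48.300

Let s = α+β. The Beta variance is μ(1−μ)/(s+1).
So s+1 = μ(1−μ)/σ² = (0.3×0.7)/0.0030 = 0.21/0.0030 = 70.0000, giving s = 69.0000.
Then α = μs = 0.3×69.0000 = 20.700 and β = (1−μ)s = 0.7×69.0000 = 48.300.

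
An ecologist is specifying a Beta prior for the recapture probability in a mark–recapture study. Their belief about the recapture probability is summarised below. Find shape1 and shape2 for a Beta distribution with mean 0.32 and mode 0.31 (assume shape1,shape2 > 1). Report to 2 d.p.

shape1 = 12.16, shape2 = 25.84

Let s = shape1+shape2. Mean gives shape1 = μs = 0.32s; mode gives (shape1−1)/(s−2) = 0.31.
Substituting: 0.32s − 1 = 0.31(s−2) = 0.31s − 0.62, so 0.01s = 0.38 and s = 38.0000.
Then shape1 = 0.32×38.0000 = 12.16 and shape2 = s−shape1 = 25.84.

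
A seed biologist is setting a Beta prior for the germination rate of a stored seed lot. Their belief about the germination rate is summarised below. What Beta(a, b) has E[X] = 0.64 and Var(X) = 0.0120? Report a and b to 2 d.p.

Write ν = a+b; then a = μν and Var = μ(1−μ)/(ν+1).
ν = μ(1−μ)/Var − 1 = 0.2304/0.0120 − 1 = 18.2000.
a = 0.64·18.2000 = 11.65, b = 0.36·18.2000 = 6.55.

a = 11.65, b = 6.55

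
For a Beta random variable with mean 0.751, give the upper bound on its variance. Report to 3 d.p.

0.187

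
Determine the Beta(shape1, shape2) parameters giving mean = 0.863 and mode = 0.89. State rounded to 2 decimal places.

shape1 = 24.93, shape2 = 3.96

With s = shape1+shape2: μ = shape1/s and mode = (shape1−1)/(s−2). Eliminating shape1 = μs,
μs − 1 = m(s−2) ⇒ s(μ−m) = 1−2m ⇒ s = -0.78/-0.027 = 28.8889.
So shape1 = μs = 24.93, shape2 = (1−μ)s = 3.96.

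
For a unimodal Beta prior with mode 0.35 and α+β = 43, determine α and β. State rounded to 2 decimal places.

Since the density peak of Beta(α,β) is at (α−1)/(α+β−2),
α = 1 + 0.35(43−2) = 15.35 and β = 43 − 15.35 = 27.65.

α = 15.35, β = 27.65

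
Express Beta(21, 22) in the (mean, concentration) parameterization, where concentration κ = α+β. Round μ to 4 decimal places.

κ = α+β = 21+22 = 43; μ = α/κ = 21/43 = 0.4884.

μ = 0.4884, κ = 43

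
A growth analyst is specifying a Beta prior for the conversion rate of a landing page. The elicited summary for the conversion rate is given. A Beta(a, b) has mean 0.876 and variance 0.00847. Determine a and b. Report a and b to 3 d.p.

a = 10.358, b = 1.466

By moment matching, a+b = μ(1−μ)/σ² − 1 = (0.876·0.124)/0.00847 − 1 = 12.8246 − 1 = 11.8246.
Since a/(a+b) = μ, a = 0.876·11.8246 = 10.358 and b = 0.124·11.8246 = 1.466.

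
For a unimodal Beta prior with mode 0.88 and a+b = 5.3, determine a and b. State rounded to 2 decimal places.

a = 3.90, b = 1.40

Mode = (a−1)/(κ−2) with κ = a+b, so a−1 = 0.88·3.3 = 2.90.
a = 3.90; b = κ − a = 1.40.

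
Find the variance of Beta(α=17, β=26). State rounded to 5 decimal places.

0.00543

α+β = 43 and αβ = 442, so Var = αβ/[(α+β)²(α+β+1)] = 442/81356 = 0.00543.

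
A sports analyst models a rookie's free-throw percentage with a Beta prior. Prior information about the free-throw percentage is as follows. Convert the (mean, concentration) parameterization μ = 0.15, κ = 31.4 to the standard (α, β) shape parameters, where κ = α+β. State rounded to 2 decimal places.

α = 4.71, β = 26.69

α = μκ = 0.15×31.4 = 4.71 and β = (1−μ)κ = 0.85×31.4 = 26.69.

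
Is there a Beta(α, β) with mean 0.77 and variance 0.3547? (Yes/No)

For any Beta, Var(X) < E[X]·(1−E[X]).
Here μ(1−μ) = 0.77×0.23 = 0.1771, and 0.3547 ≥ 0.1771.

No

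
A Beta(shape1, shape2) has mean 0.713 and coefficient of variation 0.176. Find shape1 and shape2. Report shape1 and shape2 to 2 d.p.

Var = (CV·μ)² = (0.176×0.713)² = 0.015747.
shape1+shape2 = μ(1−μ)/Var − 1 = 0.204631/0.015747 − 1 = 11.9947.
Thus shape1 = 0.713·11.9947 = 8.55 and shape2 = 0.287·11.9947 = 3.44.

shape1 = 8.55, shape2 = 3.44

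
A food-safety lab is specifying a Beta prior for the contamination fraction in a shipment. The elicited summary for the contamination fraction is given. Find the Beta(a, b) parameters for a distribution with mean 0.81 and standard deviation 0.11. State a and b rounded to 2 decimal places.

σ² = 0.11² = 0.0121.
With s = a+b, Var = μ(1−μ)/(s+1), so s+1 = (0.81×0.19)/0.0121 = 12.7190 and s = 11.7190.
a = μs = 9.49, b = (1−μ)s = 2.23.

a = 9.49, b = 2.23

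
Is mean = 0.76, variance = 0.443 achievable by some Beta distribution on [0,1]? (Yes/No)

For any Beta, Var(X) < E[X]·(1−E[X]).
Here μ(1−μ) = 0.76×0.24 = 0.1824, and 0.443 ≥ 0.1824.

No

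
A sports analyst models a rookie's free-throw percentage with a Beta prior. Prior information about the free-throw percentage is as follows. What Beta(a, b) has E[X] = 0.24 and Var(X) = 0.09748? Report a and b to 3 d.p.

By moment matching, a+b = μ(1−μ)/σ² − 1 = (0.24·0.76)/0.09748 − 1 = 1.8712 − 1 = 0.8712.
Since a/(a+b) = μ, a = 0.24·0.8712 = 0.209 and b = 0.76·0.8712 = 0.662.

a = 0.209, b = 0.662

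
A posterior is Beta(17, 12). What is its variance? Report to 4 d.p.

α+β = 29 and αβ = 204, so Var = αβ/[(α+β)²(α+β+1)] = 204/25230 = 0.0081.

0.0081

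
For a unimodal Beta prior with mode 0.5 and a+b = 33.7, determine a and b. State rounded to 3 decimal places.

a = 16.850, b = 16.850

Since the density peak of Beta(a,b) is at (a−1)/(a+b−2),
a = 1 + 0.5(33.7−2) = 16.850 and b = 33.7 − 16.850 = 16.850.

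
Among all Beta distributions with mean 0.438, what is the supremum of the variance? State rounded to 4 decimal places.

0.2462

Var = μ(1−μ)/(α+β+1), which approaches μ(1−μ) as α+β → 0.
So the supremum is μ(1−μ) = 0.438×0.562 = 0.2462.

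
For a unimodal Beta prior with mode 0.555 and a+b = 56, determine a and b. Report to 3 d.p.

a = 30.970, b = 25.030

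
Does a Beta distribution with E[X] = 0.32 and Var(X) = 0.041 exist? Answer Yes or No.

Yes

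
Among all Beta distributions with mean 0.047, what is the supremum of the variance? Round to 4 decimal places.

0.0448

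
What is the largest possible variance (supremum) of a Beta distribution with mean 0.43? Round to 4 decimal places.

0.2451

For fixed mean μ the Beta variance is μ(1−μ)/(α+β+1), increasing as α+β decreases.
Its least upper bound (not attained) is μ(1−μ) = 0.43·0.57 = 0.2451.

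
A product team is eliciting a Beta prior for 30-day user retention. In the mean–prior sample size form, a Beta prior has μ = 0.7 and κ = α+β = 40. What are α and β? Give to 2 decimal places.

α = 28.00, β = 12.00

Split κ in proportion μ : (1−μ): α = 0.7·40 = 28.00, β = 40 − 28.00 = 12.00.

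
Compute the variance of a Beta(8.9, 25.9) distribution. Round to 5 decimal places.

0.00532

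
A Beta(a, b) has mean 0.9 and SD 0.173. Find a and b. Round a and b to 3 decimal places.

a = 1.806, b = 0.201

First σ² = 0.029929. Setting a = μn, b = (1−μ)n with n = a+b,
μ(1−μ)/(n+1) = 0.029929 ⇒ n+1 = 0.09/0.029929 = 3.0071 ⇒ n = 2.0071.
Hence a = 0.9×2.0071 = 1.806, b = 0.1×2.0071 = 0.201.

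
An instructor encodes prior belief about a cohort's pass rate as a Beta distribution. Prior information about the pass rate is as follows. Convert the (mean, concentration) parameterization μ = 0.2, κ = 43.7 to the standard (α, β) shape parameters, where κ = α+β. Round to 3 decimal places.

Split κ in proportion μ : (1−μ): α = 0.2·43.7 = 8.740, β = 43.7 − 8.740 = 34.960.

α = 8.740, β = 34.960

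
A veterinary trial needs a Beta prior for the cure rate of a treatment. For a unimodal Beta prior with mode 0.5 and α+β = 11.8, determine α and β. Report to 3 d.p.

α = 5.900, β = 5.900

Mode = (α−1)/(κ−2) with κ = α+β, so α−1 = 0.5·9.8 = 4.900.
α = 5.900; β = κ − α = 5.900.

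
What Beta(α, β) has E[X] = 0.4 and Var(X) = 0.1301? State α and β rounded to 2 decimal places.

α = 0.34, β = 0.51

By moment matching, α+β = μ(1−μ)/σ² − 1 = (0.4·0.6)/0.1301 − 1 = 1.8447 − 1 = 0.8447.
Since α/(α+β) = μ, α = 0.4·0.8447 = 0.34 and β = 0.6·0.8447 = 0.51.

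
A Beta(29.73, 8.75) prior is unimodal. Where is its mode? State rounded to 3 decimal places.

The density x^(α−1)(1−x)^(β−1) is maximised at (α−1)/(α+β−2) = 28.73/36.48 = 0.788.

0.788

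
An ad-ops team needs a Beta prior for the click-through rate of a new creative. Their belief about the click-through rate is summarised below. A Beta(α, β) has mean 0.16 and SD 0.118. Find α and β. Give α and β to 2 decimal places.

α = 1.38, β = 7.27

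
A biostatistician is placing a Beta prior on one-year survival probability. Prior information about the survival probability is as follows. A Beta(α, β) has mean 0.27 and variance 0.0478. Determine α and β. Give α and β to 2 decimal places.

Write ν = α+β; then α = μν and Var = μ(1−μ)/(ν+1).
ν = μ(1−μ)/Var − 1 = 0.1971/0.0478 − 1 = 3.1234.
α = 0.27·3.1234 = 0.84, β = 0.73·3.1234 = 2.28.

α = 0.84, β = 2.28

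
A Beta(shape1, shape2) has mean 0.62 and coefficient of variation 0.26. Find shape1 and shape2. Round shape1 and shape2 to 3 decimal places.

σ = CV·μ = 0.26×0.62 = 0.16120, so σ² = 0.025985.
s+1 = μ(1−μ)/σ² = 0.2356/0.025985 = 9.0666, so s = shape1+shape2 = 8.0666.
shape1 = μs = 5.001, shape2 = (1−μ)s = 3.065.

shape1 = 5.001, shape2 = 3.065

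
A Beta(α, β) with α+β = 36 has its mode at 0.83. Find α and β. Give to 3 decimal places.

α = 29.220, β = 6.780

For α,β>1 the mode is (α−1)/(α+β−2), so α = mode·(κ−2)+1 = 0.83×34+1 = 29.220.
And β = (1−mode)·(κ−2)+1 = 0.17×34+1 = 6.780.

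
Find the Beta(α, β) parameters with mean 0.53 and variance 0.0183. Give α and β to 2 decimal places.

α = 6.68, β = 5.93

Write ν = α+β; then α = μν and Var = μ(1−μ)/(ν+1).
ν = μ(1−μ)/Var − 1 = 0.2491/0.0183 − 1 = 12.6120.
α = 0.53·12.6120 = 6.68, β = 0.47·12.6120 = 5.93.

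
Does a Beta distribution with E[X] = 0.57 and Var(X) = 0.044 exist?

A Beta with mean μ has variance μ(1−μ)/(α+β+1) < μ(1−μ).
Here μ(1−μ) = 0.57×0.43 = 0.2451, and 0.044 < 0.2451.

Yes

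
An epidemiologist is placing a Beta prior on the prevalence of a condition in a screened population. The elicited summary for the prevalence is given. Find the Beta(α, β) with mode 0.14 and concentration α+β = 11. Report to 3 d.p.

Mode = (α−1)/(κ−2) with κ = α+β, so α−1 = 0.14·9 = 1.260.
α = 2.260; β = κ − α = 8.740.

α = 2.260, β = 8.740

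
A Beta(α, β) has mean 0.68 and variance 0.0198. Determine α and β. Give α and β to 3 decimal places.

α = 6.793, β = 3.197

Write ν = α+β; then α = μν and Var = μ(1−μ)/(ν+1).
ν = μ(1−μ)/Var − 1 = 0.2176/0.0198 − 1 = 9.9899.
α = 0.68·9.9899 = 6.793, β = 0.32·9.9899 = 3.197.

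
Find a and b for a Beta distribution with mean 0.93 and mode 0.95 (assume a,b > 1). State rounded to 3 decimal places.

a = 41.850, b = 3.150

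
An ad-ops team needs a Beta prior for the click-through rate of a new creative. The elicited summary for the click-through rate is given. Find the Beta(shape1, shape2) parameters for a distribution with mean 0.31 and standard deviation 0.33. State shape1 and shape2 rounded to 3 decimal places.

Variance = 0.33² = 0.1089. The moment-matching identity shape1+shape2 = μ(1−μ)/Var − 1 gives
shape1+shape2 = 0.2139/0.1089 − 1 = 0.9642, so shape1 = μ·0.9642 = 0.299 and shape2 = (1−μ)·0.9642 = 0.665.

shape1 = 0.299, shape2 = 0.665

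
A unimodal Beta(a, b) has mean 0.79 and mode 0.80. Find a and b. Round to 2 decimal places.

With s = a+b: μ = a/s and mode = (a−1)/(s−2). Eliminating a = μs,
μs − 1 = m(s−2) ⇒ s(μ−m) = 1−2m ⇒ s = -0.60/-0.01 = 60.0000.
So a = μs = 47.40, b = (1−μ)s = 12.60.

a = 47.40, b = 12.60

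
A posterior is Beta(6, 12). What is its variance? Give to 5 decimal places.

Var = αβ/[(α+β)²(α+β+1)] = (6×12)/(18²×19) = 72/6156 = 0.01170.

0.01170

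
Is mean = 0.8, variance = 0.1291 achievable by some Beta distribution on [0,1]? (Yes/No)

Yes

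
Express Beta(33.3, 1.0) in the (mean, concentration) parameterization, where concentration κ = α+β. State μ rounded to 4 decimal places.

κ = α+β = 33.3+1.0 = 34.3; μ = α/κ = 33.3/34.3 = 0.9708.

μ = 0.9708, κ = 34.3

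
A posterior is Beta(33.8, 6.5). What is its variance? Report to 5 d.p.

0.00328

μ = 33.8/40.3 = 0.838710; Var = μ(1−μ)/(α+β+1) = 0.1352758/41.3 = 0.00328.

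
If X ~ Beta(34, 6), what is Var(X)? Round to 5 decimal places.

0.00311

μ = 34/40 = 0.850000; Var = μ(1−μ)/(α+β+1) = 0.1275000/41 = 0.00311.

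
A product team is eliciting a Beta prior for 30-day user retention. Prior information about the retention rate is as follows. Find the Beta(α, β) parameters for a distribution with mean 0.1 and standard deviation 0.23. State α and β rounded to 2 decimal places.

α = 0.07, β = 0.63

Variance = 0.23² = 0.0529. The moment-matching identity α+β = μ(1−μ)/Var − 1 gives
α+β = 0.09/0.0529 − 1 = 0.7013, so α = μ·0.7013 = 0.07 and β = (1−μ)·0.7013 = 0.63.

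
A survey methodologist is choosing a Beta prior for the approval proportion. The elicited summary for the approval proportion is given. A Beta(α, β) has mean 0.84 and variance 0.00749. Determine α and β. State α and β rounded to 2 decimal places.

Let s = α+β. The Beta variance is μ(1−μ)/(s+1).
So s+1 = μ(1−μ)/σ² = (0.84×0.16)/0.00749 = 0.1344/0.00749 = 17.9439, giving s = 16.9439.
Then α = μs = 0.84×16.9439 = 14.23 and β = (1−μ)s = 0.16×16.9439 = 2.71.

α = 14.23, β = 2.71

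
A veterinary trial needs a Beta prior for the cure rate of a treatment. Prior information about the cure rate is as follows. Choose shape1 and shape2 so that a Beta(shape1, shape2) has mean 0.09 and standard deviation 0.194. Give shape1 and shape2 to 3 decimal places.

shape1 = 0.106, shape2 = 1.070

First σ² = 0.037636. Setting shape1 = μn, shape2 = (1−μ)n with n = shape1+shape2,
μ(1−μ)/(n+1) = 0.037636 ⇒ n+1 = 0.0819/0.037636 = 2.1761 ⇒ n = 1.1761.
Hence shape1 = 0.09×1.1761 = 0.106, shape2 = 0.91×1.1761 = 1.070.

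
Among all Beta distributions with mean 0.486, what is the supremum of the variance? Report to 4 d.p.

Var = μ(1−μ)/(α+β+1), which approaches μ(1−μ) as α+β → 0.
So the supremum is μ(1−μ) = 0.486×0.514 = 0.2498.

0.2498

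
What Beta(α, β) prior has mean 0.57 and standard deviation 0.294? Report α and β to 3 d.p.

First σ² = 0.086436. Setting α = μn, β = (1−μ)n with n = α+β,
μ(1−μ)/(n+1) = 0.086436 ⇒ n+1 = 0.2451/0.086436 = 2.8356 ⇒ n = 1.8356.
Hence α = 0.57×1.8356 = 1.046, β = 0.43×1.8356 = 0.789.

α = 1.046, β = 0.789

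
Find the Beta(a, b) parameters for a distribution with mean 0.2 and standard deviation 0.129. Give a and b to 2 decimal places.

a = 1.72, b = 6.89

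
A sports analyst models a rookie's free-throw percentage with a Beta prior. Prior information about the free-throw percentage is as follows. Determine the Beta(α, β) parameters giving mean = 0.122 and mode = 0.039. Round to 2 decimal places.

Let s = α+β. Mean gives α = μs = 0.122s; mode gives (α−1)/(s−2) = 0.039.
Substituting: 0.122s − 1 = 0.039(s−2) = 0.039s − 0.078, so 0.083s = 0.922 and s = 11.1084.
Then α = 0.122×11.1084 = 1.36 and β = s−α = 9.75.

α = 1.36, β = 9.75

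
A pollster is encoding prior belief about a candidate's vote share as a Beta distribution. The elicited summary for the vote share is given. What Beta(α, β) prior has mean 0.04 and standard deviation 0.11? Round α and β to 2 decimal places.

Variance = 0.11² = 0.0121. The moment-matching identity α+β = μ(1−μ)/Var − 1 gives
α+β = 0.0384/0.0121 − 1 = 2.1736, so α = μ·2.1736 = 0.09 and β = (1−μ)·2.1736 = 2.09.

α = 0.09, β = 2.09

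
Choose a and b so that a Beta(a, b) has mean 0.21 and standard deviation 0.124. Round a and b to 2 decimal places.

Variance = 0.124² = 0.015376. The moment-matching identity a+b = μ(1−μ)/Var − 1 gives
a+b = 0.1659/0.015376 − 1 = 9.7895, so a = μ·9.7895 = 2.06 and b = (1−μ)·9.7895 = 7.73.

a = 2.06, b = 7.73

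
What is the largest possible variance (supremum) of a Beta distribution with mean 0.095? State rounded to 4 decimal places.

0.0860

For fixed mean μ the Beta variance is μ(1−μ)/(α+β+1), increasing as α+β decreases.
Its least upper bound (not attained) is μ(1−μ) = 0.095·0.905 = 0.0860.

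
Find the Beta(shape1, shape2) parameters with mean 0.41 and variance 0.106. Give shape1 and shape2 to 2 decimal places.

By moment matching, shape1+shape2 = μ(1−μ)/σ² − 1 = (0.41·0.59)/0.106 − 1 = 2.2821 − 1 = 1.2821.
Since shape1/(shape1+shape2) = μ, shape1 = 0.41·1.2821 = 0.53 and shape2 = 0.59·1.2821 = 0.76.

shape1 = 0.53, shape2 = 0.76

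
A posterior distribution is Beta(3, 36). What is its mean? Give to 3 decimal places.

E[X] = α/(α+β) = 3/39 = 0.077.

0.077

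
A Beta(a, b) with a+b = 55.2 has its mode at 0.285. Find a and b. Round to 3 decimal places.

For a,b>1 the mode is (a−1)/(a+b−2), so a = mode·(κ−2)+1 = 0.285×53.2+1 = 16.162.
And b = (1−mode)·(κ−2)+1 = 0.715×53.2+1 = 39.038.

a = 16.162, b = 39.038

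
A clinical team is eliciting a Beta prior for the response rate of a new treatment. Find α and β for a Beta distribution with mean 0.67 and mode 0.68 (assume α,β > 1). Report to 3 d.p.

Let s = α+β. Mean gives α = μs = 0.67s; mode gives (α−1)/(s−2) = 0.68.
Substituting: 0.67s − 1 = 0.68(s−2) = 0.68s − 1.36, so -0.01s = -0.36 and s = 36.0000.
Then α = 0.67×36.0000 = 24.120 and β = s−α = 11.880.

α = 24.120, β = 11.880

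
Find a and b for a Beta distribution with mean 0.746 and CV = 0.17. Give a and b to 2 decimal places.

Var = (CV·μ)² = (0.17×0.746)² = 0.016083.
a+b = μ(1−μ)/Var − 1 = 0.189484/0.016083 − 1 = 10.7814.
Thus a = 0.746·10.7814 = 8.04 and b = 0.254·10.7814 = 2.74.

a = 8.04, b = 2.74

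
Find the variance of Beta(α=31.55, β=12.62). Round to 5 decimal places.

μ = 31.55/44.17 = 0.714286; Var = μ(1−μ)/(α+β+1) = 0.2040816/45.17 = 0.00452.

0.00452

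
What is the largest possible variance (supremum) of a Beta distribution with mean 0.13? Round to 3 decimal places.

0.113

Var = μ(1−μ)/(α+β+1), which approaches μ(1−μ) as α+β → 0.
So the supremum is μ(1−μ) = 0.13×0.87 = 0.113.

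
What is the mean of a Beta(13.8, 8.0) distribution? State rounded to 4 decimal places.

0.6330

E[X] = α/(α+β) = 13.8/21.8 = 0.6330.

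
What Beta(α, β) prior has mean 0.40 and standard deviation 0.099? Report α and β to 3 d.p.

α = 9.395, β = 14.092

σ² = 0.099² = 0.009801.
With s = α+β, Var = μ(1−μ)/(s+1), so s+1 = (0.40×0.60)/0.009801 = 24.4873 and s = 23.4873.
α = μs = 9.395, β = (1−μ)s = 14.092.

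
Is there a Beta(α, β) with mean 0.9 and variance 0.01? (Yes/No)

Yes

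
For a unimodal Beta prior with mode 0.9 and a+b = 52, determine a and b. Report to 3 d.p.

For a,b>1 the mode is (a−1)/(a+b−2), so a = mode·(κ−2)+1 = 0.9×50+1 = 46.000.
And b = (1−mode)·(κ−2)+1 = 0.1×50+1 = 6.000.

a = 46.000, b = 6.000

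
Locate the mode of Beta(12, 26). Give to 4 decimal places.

0.3056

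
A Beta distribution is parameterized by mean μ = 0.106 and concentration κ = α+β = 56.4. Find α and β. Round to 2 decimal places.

α = 5.98, β = 50.42

α = μκ = 0.106×56.4 = 5.98 and β = (1−μ)κ = 0.894×56.4 = 50.42.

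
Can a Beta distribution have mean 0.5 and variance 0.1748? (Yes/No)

Yes

A Beta with mean μ has variance μ(1−μ)/(α+β+1) < μ(1−μ).
Here μ(1−μ) = 0.5×0.5 = 0.25, and 0.1748 < 0.25.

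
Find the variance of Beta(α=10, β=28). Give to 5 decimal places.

0.00497

μ = 10/38 = 0.263158; Var = μ(1−μ)/(α+β+1) = 0.1939058/39 = 0.00497.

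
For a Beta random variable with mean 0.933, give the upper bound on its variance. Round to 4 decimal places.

For fixed mean μ the Beta variance is μ(1−μ)/(α+β+1), increasing as α+β decreases.
Its least upper bound (not attained) is μ(1−μ) = 0.933·0.067 = 0.0625.

0.0625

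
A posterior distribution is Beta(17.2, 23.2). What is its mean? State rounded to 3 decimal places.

0.426

E[X] = α/(α+β) = 17.2/40.4 = 0.426.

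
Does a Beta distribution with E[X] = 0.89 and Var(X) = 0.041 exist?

Yes

A Beta with mean μ has variance μ(1−μ)/(α+β+1) < μ(1−μ).
Here μ(1−μ) = 0.89×0.11 = 0.0979, and 0.041 < 0.0979.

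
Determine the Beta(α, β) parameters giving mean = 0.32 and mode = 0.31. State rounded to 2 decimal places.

α = 12.16, β = 25.84

With s = α+β: μ = α/s and mode = (α−1)/(s−2). Eliminating α = μs,
μs − 1 = m(s−2) ⇒ s(μ−m) = 1−2m ⇒ s = 0.38/0.01 = 38.0000.
So α = μs = 12.16, β = (1−μ)s = 25.84.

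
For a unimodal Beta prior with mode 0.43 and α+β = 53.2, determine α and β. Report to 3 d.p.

Since the density peak of Beta(α,β) is at (α−1)/(α+β−2),
α = 1 + 0.43(53.2−2) = 23.016 and β = 53.2 − 23.016 = 30.184.

α = 23.016, β = 30.184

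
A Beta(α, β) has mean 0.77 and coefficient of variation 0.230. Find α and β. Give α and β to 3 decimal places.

α = 3.578, β = 1.069

Var = (CV·μ)² = (0.230×0.77)² = 0.031364.
α+β = μ(1−μ)/Var − 1 = 0.1771/0.031364 − 1 = 4.6465.
Thus α = 0.77·4.6465 = 3.578 and β = 0.23·4.6465 = 1.069.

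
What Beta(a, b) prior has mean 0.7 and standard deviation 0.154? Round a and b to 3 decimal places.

a = 5.498, b = 2.356

Variance = 0.154² = 0.023716. The moment-matching identity a+b = μ(1−μ)/Var − 1 gives
a+b = 0.21/0.023716 − 1 = 7.8548, so a = μ·7.8548 = 5.498 and b = (1−μ)·7.8548 = 2.356.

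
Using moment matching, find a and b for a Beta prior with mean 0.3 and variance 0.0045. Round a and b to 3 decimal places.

By moment matching, a+b = μ(1−μ)/σ² − 1 = (0.3·0.7)/0.0045 − 1 = 46.6667 − 1 = 45.6667.
Since a/(a+b) = μ, a = 0.3·45.6667 = 13.700 and b = 0.7·45.6667 = 31.967.

a = 13.700, b = 31.967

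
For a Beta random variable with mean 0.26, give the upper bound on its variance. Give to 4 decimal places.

0.1924

Var = μ(1−μ)/(α+β+1), which approaches μ(1−μ) as α+β → 0.
So the supremum is μ(1−μ) = 0.26×0.74 = 0.1924.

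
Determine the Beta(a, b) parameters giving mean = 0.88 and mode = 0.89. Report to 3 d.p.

a = 68.640, b = 9.360

Let s = a+b. Mean gives a = μs = 0.88s; mode gives (a−1)/(s−2) = 0.89.
Substituting: 0.88s − 1 = 0.89(s−2) = 0.89s − 1.78, so -0.01s = -0.78 and s = 78.0000.
Then a = 0.88×78.0000 = 68.640 and b = s−a = 9.360.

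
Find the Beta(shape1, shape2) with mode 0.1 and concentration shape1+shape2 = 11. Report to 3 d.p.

For shape1,shape2>1 the mode is (shape1−1)/(shape1+shape2−2), so shape1 = mode·(κ−2)+1 = 0.1×9+1 = 1.900.
And shape2 = (1−mode)·(κ−2)+1 = 0.9×9+1 = 9.100.

shape1 = 1.900, shape2 = 9.100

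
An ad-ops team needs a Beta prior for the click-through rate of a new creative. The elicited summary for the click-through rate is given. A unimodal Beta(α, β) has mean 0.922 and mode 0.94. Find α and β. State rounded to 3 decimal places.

α = 45.076, β = 3.813

With s = α+β: μ = α/s and mode = (α−1)/(s−2). Eliminating α = μs,
μs − 1 = m(s−2) ⇒ s(μ−m) = 1−2m ⇒ s = -0.88/-0.018 = 48.8889.
So α = μs = 45.076, β = (1−μ)s = 3.813.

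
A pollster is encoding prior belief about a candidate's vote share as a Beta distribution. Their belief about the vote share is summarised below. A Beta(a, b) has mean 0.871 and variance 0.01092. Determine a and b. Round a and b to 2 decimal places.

a = 8.09, b = 1.20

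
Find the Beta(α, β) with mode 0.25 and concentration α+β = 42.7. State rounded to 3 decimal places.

α = 11.175, β = 31.525

Since the density peak of Beta(α,β) is at (α−1)/(α+β−2),
α = 1 + 0.25(42.7−2) = 11.175 and β = 42.7 − 11.175 = 31.525.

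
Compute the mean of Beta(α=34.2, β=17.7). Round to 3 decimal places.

E[X] = α/(α+β) = 34.2/51.9 = 0.659.

0.659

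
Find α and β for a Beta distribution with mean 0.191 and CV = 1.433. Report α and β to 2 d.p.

α = 0.20, β = 0.86

σ = CV·μ = 1.433×0.191 = 0.27370, so σ² = 0.074913.
s+1 = μ(1−μ)/σ² = 0.154519/0.074913 = 2.0626, so s = α+β = 1.0626.
α = μs = 0.20, β = (1−μ)s = 0.86.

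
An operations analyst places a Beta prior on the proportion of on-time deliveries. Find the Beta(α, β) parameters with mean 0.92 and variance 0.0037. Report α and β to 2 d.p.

Write ν = α+β; then α = μν and Var = μ(1−μ)/(ν+1).
ν = μ(1−μ)/Var − 1 = 0.0736/0.0037 − 1 = 18.8919.
α = 0.92·18.8919 = 17.38, β = 0.08·18.8919 = 1.51.

α = 17.38, β = 1.51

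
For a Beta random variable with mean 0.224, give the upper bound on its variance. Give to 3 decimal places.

Var = μ(1−μ)/(α+β+1), which approaches μ(1−μ) as α+β → 0.
So the supremum is μ(1−μ) = 0.224×0.776 = 0.174.

0.174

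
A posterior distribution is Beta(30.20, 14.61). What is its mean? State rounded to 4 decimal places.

The Beta mean is α/(α+β) = 30.20/(30.20+14.61) = 0.6740.

0.6740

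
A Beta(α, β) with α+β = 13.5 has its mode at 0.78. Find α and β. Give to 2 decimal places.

α = 9.97, β = 3.53

Mode = (α−1)/(κ−2) with κ = α+β, so α−1 = 0.78·11.5 = 8.97.
α = 9.97; β = κ − α = 3.53.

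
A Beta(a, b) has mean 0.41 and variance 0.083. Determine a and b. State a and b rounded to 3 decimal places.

a = 0.785, b = 1.130

Write ν = a+b; then a = μν and Var = μ(1−μ)/(ν+1).
ν = μ(1−μ)/Var − 1 = 0.2419/0.083 − 1 = 1.9145.
a = 0.41·1.9145 = 0.785, b = 0.59·1.9145 = 1.130.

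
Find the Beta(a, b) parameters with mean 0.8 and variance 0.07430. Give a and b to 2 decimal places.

By moment matching, a+b = μ(1−μ)/σ² − 1 = (0.8·0.2)/0.07430 − 1 = 2.1534 − 1 = 1.1534.
Since a/(a+b) = μ, a = 0.8·1.1534 = 0.92 and b = 0.2·1.1534 = 0.23.

a = 0.92, b = 0.23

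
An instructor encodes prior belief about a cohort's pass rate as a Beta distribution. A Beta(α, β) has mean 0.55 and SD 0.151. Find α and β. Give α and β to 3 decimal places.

α = 5.420, β = 4.435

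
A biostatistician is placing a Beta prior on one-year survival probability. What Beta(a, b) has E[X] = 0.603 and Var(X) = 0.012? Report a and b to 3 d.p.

a = 11.426, b = 7.523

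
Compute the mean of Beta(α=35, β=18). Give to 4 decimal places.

The Beta mean is α/(α+β) = 35/(35+18) = 0.6604.

0.6604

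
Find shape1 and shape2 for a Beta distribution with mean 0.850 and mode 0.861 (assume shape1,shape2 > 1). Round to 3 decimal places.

shape1 = 55.791, shape2 = 9.845

Let s = shape1+shape2. Mean gives shape1 = μs = 0.850s; mode gives (shape1−1)/(s−2) = 0.861.
Substituting: 0.850s − 1 = 0.861(s−2) = 0.861s − 1.722, so -0.011s = -0.722 and s = 65.6364.
Then shape1 = 0.850×65.6364 = 55.791 and shape2 = s−shape1 = 9.845.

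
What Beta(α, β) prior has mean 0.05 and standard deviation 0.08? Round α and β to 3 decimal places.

σ² = 0.08² = 0.0064.
With s = α+β, Var = μ(1−μ)/(s+1), so s+1 = (0.05×0.95)/0.0064 = 7.4219 and s = 6.4219.
α = μs = 0.321, β = (1−μ)s = 6.101.

α = 0.321, β = 6.101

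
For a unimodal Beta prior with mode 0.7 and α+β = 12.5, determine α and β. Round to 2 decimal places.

Mode = (α−1)/(κ−2) with κ = α+β, so α−1 = 0.7·10.5 = 7.35.
α = 8.35; β = κ − α = 4.15.

α = 8.35, β = 4.15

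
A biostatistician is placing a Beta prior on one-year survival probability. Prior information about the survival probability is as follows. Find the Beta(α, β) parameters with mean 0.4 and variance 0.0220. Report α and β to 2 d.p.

α = 3.96, β = 5.95

Write ν = α+β; then α = μν and Var = μ(1−μ)/(ν+1).
ν = μ(1−μ)/Var − 1 = 0.24/0.0220 − 1 = 9.9091.
α = 0.4·9.9091 = 3.96, β = 0.6·9.9091 = 5.95.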